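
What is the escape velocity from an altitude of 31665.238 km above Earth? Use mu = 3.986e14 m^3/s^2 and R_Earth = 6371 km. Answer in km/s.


r = 6371.0 + 31665.238 = 38036.2380 km = 3.8036238e+07 m
v_esc = sqrt(2*mu/r) = sqrt(2*3.986e14 / 3.8036238e+07)
v_esc = 4578.0957 m/s = 4.5781 km/s

4.5781 km/s


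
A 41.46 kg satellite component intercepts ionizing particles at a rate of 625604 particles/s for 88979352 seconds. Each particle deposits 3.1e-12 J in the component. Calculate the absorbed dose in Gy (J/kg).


Total energy deposited = rate * time * E_per
  = 625604 * 88979352 * 3.1e-12 = 172.5641 J
Dose = E_total / mass = 172.5641 / 41.46
Dose = 4.1622 Gy

4.1622 Gy


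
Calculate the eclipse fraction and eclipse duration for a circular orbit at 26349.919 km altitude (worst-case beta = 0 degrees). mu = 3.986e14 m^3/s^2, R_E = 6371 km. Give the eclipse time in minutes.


r = 32720.9190 km
T = 981.7439 min
Eclipse fraction = arcsin(R_E/r)/pi = arcsin(6371.0000/32720.9190)/pi
= arcsin(0.1947072)/pi = 0.06237568
Eclipse duration = 0.06237568 * 981.7439 = 61.2369 min

61.2369 minutes


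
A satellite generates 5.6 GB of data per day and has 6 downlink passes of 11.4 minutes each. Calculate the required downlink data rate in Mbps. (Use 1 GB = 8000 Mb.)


total contact time = 6 * 11.4 * 60 = 4104.0000 s
data = 5.6 GB = 44800.0000 Mb
rate = 44800.0000 / 4104.0000 = 10.9162 Mbps

10.9162 Mbps


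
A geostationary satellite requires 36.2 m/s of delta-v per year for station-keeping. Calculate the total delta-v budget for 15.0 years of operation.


dV = rate * years = 36.2 * 15.0
dV = 543.0000 m/s

543.0000 m/s


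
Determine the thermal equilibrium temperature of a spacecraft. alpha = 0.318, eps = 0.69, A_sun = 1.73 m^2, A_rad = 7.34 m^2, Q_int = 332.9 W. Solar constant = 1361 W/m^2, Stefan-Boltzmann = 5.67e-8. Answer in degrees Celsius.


Numerator = alpha*S*A_sun + Q_int = 0.318*1361*1.73 + 332.9 = 1081.6405 W
Denominator = eps*sigma*A_rad = 0.69*5.67e-8*7.34 = 2.8716282e-07 W/K^4
T^4 = 3.7666455e+09 K^4
T = 247.7358 K = -25.4142 C

-25.4142 degrees Celsius


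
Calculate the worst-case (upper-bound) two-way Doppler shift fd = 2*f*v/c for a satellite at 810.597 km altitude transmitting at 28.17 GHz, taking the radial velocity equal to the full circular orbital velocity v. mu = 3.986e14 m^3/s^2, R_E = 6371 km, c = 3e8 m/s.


r = 7.181597e+06 m
v = sqrt(mu/r) = 7450.0319 m/s (worst-case radial velocity)
f = 28.17 GHz = 2.817e+10 Hz
fd = 2*f*v/c = 2*2.817e+10*7450.0319/3.0e+08
fd = 1.399116e+06 Hz

1.3991e+06 Hz


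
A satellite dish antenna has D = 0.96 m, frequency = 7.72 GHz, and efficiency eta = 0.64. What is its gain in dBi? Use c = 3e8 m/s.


lambda = c/f = 3e8 / 7.72e+09 = 0.0388601 m
G = eta*(pi*D/lambda)^2 = 0.64*(pi*0.96/0.0388601)^2
G = 3854.9103 (linear)
G = 10*log10(3854.9103) = 35.8601 dBi

35.8601 dBi


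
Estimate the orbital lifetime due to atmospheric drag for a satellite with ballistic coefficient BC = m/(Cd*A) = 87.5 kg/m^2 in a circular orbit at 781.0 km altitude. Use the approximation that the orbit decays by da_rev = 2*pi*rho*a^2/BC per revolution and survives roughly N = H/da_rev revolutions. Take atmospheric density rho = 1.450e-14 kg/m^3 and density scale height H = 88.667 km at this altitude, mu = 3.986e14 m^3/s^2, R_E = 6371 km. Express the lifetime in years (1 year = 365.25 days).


a = R_E + alt = 7152.0000 km = 7.152e+06 m
da_rev = 2*pi*rho*a^2/BC = 2*pi*1.450e-14*(7.152e+06)^2/87.5 = 0.0532592234 m per revolution
N = H/da_rev = 88667.0000 m / 0.0532592234 m = 1.6648196e+06 revolutions
P = 2*pi*sqrt(a^3/mu) = 6019.3900 s
lifetime = N*P = 1.6648196e+06 * 6019.3900 = 1.0021199e+10 s = 115986.0939 days
years = 115986.0939 / 365.25 = 317.5526 years

317.5526 years


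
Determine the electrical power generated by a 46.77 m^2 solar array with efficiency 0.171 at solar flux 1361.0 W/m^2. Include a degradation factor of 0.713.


P = area * eta * S * degradation
P = 46.77 * 0.171 * 1361.0 * 0.713
P = 7760.8830 W

7760.8830 W


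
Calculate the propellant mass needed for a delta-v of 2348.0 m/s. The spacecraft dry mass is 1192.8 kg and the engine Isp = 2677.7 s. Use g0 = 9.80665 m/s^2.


ve = Isp * g0 = 2677.7 * 9.80665 = 26259.266705 m/s
mass ratio = exp(dv/ve) = exp(2348.0/26259.266705) = 1.09353553
m_prop = m_dry * (mr - 1) = 1192.8 * (1.09353553 - 1)
m_prop = 111.5692 kg

111.5692 kg


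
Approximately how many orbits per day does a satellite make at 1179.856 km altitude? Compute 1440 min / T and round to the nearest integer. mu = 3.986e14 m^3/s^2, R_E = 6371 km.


r = 7.550856e+06 m
T = 2*pi*sqrt(r^3/mu) = 6529.8846 s = 108.8314 min
revs/day = 1440 / 108.8314 = 13.2315
Rounded: 13 revolutions per day

13 revolutions per day


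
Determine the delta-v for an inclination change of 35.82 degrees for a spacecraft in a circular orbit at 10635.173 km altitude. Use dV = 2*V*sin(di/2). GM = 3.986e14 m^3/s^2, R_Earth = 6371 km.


r = 17006.1730 km = 1.7006173e+07 m
V = sqrt(mu/r) = 4841.3374 m/s
di = 35.82 deg = 0.6251769 rad
dV = 2*V*sin(di/2) = 2*4841.3374*sin(0.3125885)
dV = 2977.6423 m/s = 2.9776 km/s

2.9776 km/s


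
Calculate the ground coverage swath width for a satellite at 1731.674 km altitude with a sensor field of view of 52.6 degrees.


FOV = 52.6 deg = 0.9180432 rad
swath = 2 * alt * tan(FOV/2) = 2 * 1731.674 * tan(0.4590216)
swath = 2 * 1731.674 * 0.4942308
swath = 1711.6932 km

1711.6932 km


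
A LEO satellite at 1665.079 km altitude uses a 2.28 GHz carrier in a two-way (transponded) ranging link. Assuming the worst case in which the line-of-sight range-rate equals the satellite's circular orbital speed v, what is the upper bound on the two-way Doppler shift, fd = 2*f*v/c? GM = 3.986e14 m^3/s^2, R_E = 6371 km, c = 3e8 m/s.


r = 8.036079e+06 m
v = sqrt(mu/r) = 7042.8193 m/s (worst-case radial velocity)
f = 2.28 GHz = 2.28e+09 Hz
fd = 2*f*v/c = 2*2.28e+09*7042.8193/3.0e+08
fd = 107050.8540 Hz

107050.8540 Hz


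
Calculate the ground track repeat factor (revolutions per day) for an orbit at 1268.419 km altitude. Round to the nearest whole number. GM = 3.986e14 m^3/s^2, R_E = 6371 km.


r = 7.639419e+06 m
T = 2*pi*sqrt(r^3/mu) = 6645.1030 s = 110.7517 min
revs/day = 1440 / 110.7517 = 13.0021
Rounded: 13 revolutions per day

13 revolutions per day


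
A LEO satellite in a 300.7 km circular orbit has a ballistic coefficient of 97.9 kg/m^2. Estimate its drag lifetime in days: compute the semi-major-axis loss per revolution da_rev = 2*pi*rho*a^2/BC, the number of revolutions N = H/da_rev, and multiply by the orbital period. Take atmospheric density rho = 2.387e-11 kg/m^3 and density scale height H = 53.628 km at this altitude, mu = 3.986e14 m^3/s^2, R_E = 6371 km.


a = R_E + alt = 6671.7000 km = 6.6717e+06 m
da_rev = 2*pi*rho*a^2/BC = 2*pi*2.387e-11*(6.6717e+06)^2/97.9 = 68.190302 m per revolution
N = H/da_rev = 53628.0000 m / 68.190302 m = 786.4461 revolutions
P = 2*pi*sqrt(a^3/mu) = 5423.3294 s
lifetime = N*P = 786.4461 * 5423.3294 = 4.2651565e+06 s = 49.3652 days

49.3652 days


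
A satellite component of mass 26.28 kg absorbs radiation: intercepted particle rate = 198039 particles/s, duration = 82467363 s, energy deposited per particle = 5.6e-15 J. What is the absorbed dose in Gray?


Total energy deposited = rate * time * E_per
  = 198039 * 82467363 * 5.6e-15 = 0.09145782 J
Dose = E_total / mass = 0.09145782 / 26.28
Dose = 0.00348013 Gy

0.0035 Gy


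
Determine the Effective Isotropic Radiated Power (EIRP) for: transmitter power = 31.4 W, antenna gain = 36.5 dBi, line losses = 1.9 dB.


Pt = 31.4 W = 14.9693 dBW
EIRP = Pt_dBW + Gt - losses = 14.9693 + 36.5 - 1.9 = 49.5693 dBW

49.5693 dBW


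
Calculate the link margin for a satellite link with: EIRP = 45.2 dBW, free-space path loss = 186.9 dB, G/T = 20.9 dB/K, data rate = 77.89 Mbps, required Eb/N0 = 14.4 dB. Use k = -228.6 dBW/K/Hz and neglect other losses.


C/N0 = EIRP - FSPL + G/T - k = 45.2 - 186.9 + 20.9 - (-228.6)
C/N0 = 107.8000 dB-Hz
R_b = 77.89 Mbps = 7.789e+07 bps -> 10*log10(R_b) = 78.9148 dB-Hz
Eb/N0 = C/N0 - 10*log10(R_b) = 107.8000 - 78.9148 = 28.8852 dB
Margin = Eb/N0 - Eb/N0_req = 28.8852 - 14.4 = 14.4852 dB (link closes)

14.4852 dB


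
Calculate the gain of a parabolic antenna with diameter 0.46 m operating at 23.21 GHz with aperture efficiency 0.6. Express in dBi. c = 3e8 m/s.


lambda = c/f = 3e8 / 2.321e+10 = 0.01292546 m
G = eta*(pi*D/lambda)^2 = 0.6*(pi*0.46/0.01292546)^2
G = 7500.2274 (linear)
G = 10*log10(7500.2274) = 38.7507 dBi

38.7507 dBi


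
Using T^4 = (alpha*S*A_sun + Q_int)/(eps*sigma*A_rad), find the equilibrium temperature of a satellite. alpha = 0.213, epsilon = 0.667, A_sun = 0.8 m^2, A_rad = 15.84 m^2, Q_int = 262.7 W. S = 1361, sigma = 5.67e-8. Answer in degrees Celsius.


Numerator = alpha*S*A_sun + Q_int = 0.213*1361*0.8 + 262.7 = 494.6144 W
Denominator = eps*sigma*A_rad = 0.667*5.67e-8*15.84 = 5.9905138e-07 W/K^4
T^4 = 8.2566274e+08 K^4
T = 169.5121 K = -103.6379 C

-103.6379 degrees Celsius


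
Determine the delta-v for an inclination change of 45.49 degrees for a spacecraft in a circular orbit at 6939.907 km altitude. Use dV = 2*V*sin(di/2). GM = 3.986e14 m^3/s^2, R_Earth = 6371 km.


r = 13310.9070 km = 1.3310907e+07 m
V = sqrt(mu/r) = 5472.2360 m/s
di = 45.49 deg = 0.7939503 rad
dV = 2*V*sin(di/2) = 2*5472.2360*sin(0.3969751)
dV = 4231.4665 m/s = 4.2315 km/s

4.2315 km/s


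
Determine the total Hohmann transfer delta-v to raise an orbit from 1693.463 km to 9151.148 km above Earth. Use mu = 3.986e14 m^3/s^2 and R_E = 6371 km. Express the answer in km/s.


r1 = 8064.4630 km = 8.064463e+06 m
r2 = 15522.1480 km = 1.5522148e+07 m
dv1 = sqrt(mu/r1)*(sqrt(2*r2/(r1+r2)) - 1) = 1035.2298 m/s
dv2 = sqrt(mu/r2)*(1 - sqrt(2*r1/(r1+r2))) = 877.0185 m/s
total dv = |dv1| + |dv2| = 1035.2298 + 877.0185 = 1912.2483 m/s = 1.9122 km/s

1.9122 km/s


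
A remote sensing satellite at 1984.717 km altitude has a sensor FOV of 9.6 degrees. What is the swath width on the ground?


FOV = 9.6 deg = 0.1675516 rad
swath = 2 * alt * tan(FOV/2) = 2 * 1984.717 * tan(0.0837758)
swath = 2 * 1984.717 * 0.08397235
swath = 333.3227 km

333.3227 km


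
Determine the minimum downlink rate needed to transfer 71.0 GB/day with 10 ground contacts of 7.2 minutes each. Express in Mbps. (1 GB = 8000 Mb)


total contact time = 10 * 7.2 * 60 = 4320.0000 s
data = 71.0 GB = 568000.0000 Mb
rate = 568000.0000 / 4320.0000 = 131.4815 Mbps

131.4815 Mbps


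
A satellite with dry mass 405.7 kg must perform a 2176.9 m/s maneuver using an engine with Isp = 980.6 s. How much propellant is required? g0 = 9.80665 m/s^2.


ve = Isp * g0 = 980.6 * 9.80665 = 9616.400990 m/s
mass ratio = exp(dv/ve) = exp(2176.9/9616.400990) = 1.25404418
m_prop = m_dry * (mr - 1) = 405.7 * (1.25404418 - 1)
m_prop = 103.0657 kg

103.0657 kg


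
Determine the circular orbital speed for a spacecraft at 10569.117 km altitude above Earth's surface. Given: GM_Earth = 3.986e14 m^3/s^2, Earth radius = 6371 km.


r = R_E + alt = 6371.0 + 10569.117 = 16940.1170 km = 1.6940117e+07 m
v = sqrt(mu/r) = sqrt(3.986e14 / 1.6940117e+07) = 4850.7673 m/s = 4.8508 km/s

4.8508 km/s


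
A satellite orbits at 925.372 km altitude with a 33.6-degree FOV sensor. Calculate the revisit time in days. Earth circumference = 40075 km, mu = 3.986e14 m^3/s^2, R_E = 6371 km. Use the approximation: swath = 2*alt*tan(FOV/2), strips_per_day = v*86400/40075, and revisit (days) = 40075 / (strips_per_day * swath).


swath = 2*925.372*tan(0.2932153) = 558.7726 km
v = sqrt(mu/r) = 7391.2036 m/s = 7.3912 km/s
strips/day = v*86400/40075 = 7.3912*86400/40075 = 15.9351
coverage/day = strips * swath = 15.9351 * 558.7726 = 8904.1085 km
revisit = 40075 / 8904.1085 = 4.5007 days

4.5007 days


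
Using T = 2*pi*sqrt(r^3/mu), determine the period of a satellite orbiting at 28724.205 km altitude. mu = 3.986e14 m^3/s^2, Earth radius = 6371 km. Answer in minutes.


r = 35095.2050 km = 3.5095205e+07 m
T = 2*pi*sqrt(r^3/mu) = 2*pi*sqrt(4.3225831e+22 / 3.986e14)
T = 65430.9004 s = 1090.5150 min

1090.5150 minutes


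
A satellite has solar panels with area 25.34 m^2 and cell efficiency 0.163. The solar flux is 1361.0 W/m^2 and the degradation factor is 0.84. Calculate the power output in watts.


P = area * eta * S * degradation
P = 25.34 * 0.163 * 1361.0 * 0.84
P = 4722.0614 W

4722.0614 W


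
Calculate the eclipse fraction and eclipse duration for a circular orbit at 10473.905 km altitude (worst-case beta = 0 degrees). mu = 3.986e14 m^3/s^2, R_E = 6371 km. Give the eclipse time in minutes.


r = 16844.9050 km
T = 362.6292 min
Eclipse fraction = arcsin(R_E/r)/pi = arcsin(6371.0000/16844.9050)/pi
= arcsin(0.3782153)/pi = 0.1234621
Eclipse duration = 0.1234621 * 362.6292 = 44.7710 min

44.7710 minutes


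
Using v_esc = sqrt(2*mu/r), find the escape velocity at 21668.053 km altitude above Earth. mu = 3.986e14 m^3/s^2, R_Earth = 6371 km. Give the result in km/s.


r = 6371.0 + 21668.053 = 28039.0530 km = 2.8039053e+07 m
v_esc = sqrt(2*mu/r) = sqrt(2*3.986e14 / 2.8039053e+07)
v_esc = 5332.1453 m/s = 5.3321 km/s

5.3321 km/s


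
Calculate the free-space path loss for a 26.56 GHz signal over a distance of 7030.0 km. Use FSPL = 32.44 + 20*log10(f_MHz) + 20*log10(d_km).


f = 26.56 GHz = 26560.0000 MHz
d = 7030.0 km
FSPL = 32.44 + 20*log10(26560.0000) + 20*log10(7030.0)
FSPL = 32.44 + 88.4846 + 76.9391
FSPL = 197.8637 dB

197.8637 dB


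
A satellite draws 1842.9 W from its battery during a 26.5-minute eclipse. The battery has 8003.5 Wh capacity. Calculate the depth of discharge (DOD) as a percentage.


E_used = P * t / 60 = 1842.9 * 26.5 / 60 = 813.9475 Wh
DOD = E_used / E_total * 100 = 813.9475 / 8003.5 * 100
DOD = 10.1699 %

10.1699 %


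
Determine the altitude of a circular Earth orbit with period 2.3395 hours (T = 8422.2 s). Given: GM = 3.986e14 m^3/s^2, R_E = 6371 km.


T = 8422.2 s
r = (mu*T^2/(4*pi^2))^(1/3) = (3.986e14 * 8422.2^2 / (4*pi^2))^(1/3)
r = 8.9469749e+06 m = 8946.9749 km
alt = r - R_E = 8946.9749 - 6371 = 2575.9749 km

2575.9749 km


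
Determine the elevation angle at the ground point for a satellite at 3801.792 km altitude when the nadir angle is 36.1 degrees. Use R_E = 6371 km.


r = R_E + alt = 10172.7920 km
Law of sines in the satellite / Earth-center / ground-point triangle:
  sin(nadir)/R_E = sin(90 + el)/r  =>  cos(el) = (r/R_E)*sin(nadir)
cos(el) = (10172.7920 / 6371.0000) * sin(36.1 deg) = 0.9407898
el = arccos(0.9407898) = 19.8154 deg
(Earth-central angle = 90 - nadir - el = 34.0846 deg)

19.8154 degrees


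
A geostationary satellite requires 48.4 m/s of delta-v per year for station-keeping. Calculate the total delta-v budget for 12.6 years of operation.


dV = rate * years = 48.4 * 12.6
dV = 609.8400 m/s

609.8400 m/s


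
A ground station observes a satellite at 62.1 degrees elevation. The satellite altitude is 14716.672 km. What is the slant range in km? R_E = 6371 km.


h = 14716.672 km, el = 62.1 deg
d = -R_E*sin(el) + sqrt((R_E*sin(el))^2 + 2*R_E*h + h^2)
d = -6371.0000*sin(1.0838) + sqrt((6371.0000*0.8837656)^2 + 2*6371.0000*14716.672 + 14716.672^2)
d = 15245.4117 km

15245.4117 km


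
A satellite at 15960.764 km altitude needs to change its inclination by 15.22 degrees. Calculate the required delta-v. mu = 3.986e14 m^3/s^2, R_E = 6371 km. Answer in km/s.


r = 22331.7640 km = 2.2331764e+07 m
V = sqrt(mu/r) = 4224.8095 m/s
di = 15.22 deg = 0.2656391 rad
dV = 2*V*sin(di/2) = 2*4224.8095*sin(0.1328196)
dV = 1118.9779 m/s = 1.1190 km/s

1.1190 km/s


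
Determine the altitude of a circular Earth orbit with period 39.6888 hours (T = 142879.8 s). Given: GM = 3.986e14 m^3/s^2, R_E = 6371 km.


T = 142879.8 s
r = (mu*T^2/(4*pi^2))^(1/3) = (3.986e14 * 142879.8^2 / (4*pi^2))^(1/3)
r = 5.907083e+07 m = 59070.8302 km
alt = r - R_E = 59070.8302 - 6371 = 52699.8302 km

52699.8302 km


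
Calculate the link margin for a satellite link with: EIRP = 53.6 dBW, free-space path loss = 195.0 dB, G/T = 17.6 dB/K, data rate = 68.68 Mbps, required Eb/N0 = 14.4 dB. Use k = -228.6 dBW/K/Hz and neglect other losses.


C/N0 = EIRP - FSPL + G/T - k = 53.6 - 195.0 + 17.6 - (-228.6)
C/N0 = 104.8000 dB-Hz
R_b = 68.68 Mbps = 6.868e+07 bps -> 10*log10(R_b) = 78.3683 dB-Hz
Eb/N0 = C/N0 - 10*log10(R_b) = 104.8000 - 78.3683 = 26.4317 dB
Margin = Eb/N0 - Eb/N0_req = 26.4317 - 14.4 = 12.0317 dB (link closes)

12.0317 dB


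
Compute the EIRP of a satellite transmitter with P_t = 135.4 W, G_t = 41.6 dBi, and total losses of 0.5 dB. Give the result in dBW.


Pt = 135.4 W = 21.3162 dBW
EIRP = Pt_dBW + Gt - losses = 21.3162 + 41.6 - 0.5 = 62.4162 dBW

62.4162 dBW


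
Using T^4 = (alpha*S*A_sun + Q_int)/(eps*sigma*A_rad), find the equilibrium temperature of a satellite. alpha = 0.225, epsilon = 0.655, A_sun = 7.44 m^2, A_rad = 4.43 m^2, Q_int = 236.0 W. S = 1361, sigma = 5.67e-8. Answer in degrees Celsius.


Numerator = alpha*S*A_sun + Q_int = 0.225*1361*7.44 + 236.0 = 2514.3140 W
Denominator = eps*sigma*A_rad = 0.655*5.67e-8*4.43 = 1.6452355e-07 W/K^4
T^4 = 1.5282395e+10 K^4
T = 351.5992 K = 78.4492 C

78.4492 degrees Celsius


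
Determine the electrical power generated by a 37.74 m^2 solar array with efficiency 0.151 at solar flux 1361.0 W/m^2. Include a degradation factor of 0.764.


P = area * eta * S * degradation
P = 37.74 * 0.151 * 1361.0 * 0.764
P = 5925.5726 W

5925.5726 W


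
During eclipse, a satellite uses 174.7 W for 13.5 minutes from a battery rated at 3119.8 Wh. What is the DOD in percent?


E_used = P * t / 60 = 174.7 * 13.5 / 60 = 39.3075 Wh
DOD = E_used / E_total * 100 = 39.3075 / 3119.8 * 100
DOD = 1.2599 %

1.2599 %


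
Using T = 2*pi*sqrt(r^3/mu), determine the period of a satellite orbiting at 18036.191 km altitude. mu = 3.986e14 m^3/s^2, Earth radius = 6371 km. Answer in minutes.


r = 24407.1910 km = 2.4407191e+07 m
T = 2*pi*sqrt(r^3/mu) = 2*pi*sqrt(1.4539631e+22 / 3.986e14)
T = 37947.9151 s = 632.4653 min

632.4653 minutes


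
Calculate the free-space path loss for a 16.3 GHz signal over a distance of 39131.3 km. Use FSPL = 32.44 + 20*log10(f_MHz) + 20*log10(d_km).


f = 16.3 GHz = 16300.0000 MHz
d = 39131.3 km
FSPL = 32.44 + 20*log10(16300.0000) + 20*log10(39131.3)
FSPL = 32.44 + 84.2438 + 91.8505
FSPL = 208.5342 dB

208.5342 dB


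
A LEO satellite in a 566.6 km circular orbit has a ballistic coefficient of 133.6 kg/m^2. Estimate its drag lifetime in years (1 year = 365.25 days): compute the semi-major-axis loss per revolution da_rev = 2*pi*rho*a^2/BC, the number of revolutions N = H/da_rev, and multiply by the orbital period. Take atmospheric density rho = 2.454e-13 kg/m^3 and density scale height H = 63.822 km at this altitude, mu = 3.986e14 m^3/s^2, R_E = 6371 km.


a = R_E + alt = 6937.6000 km = 6.9376e+06 m
da_rev = 2*pi*rho*a^2/BC = 2*pi*2.454e-13*(6.9376e+06)^2/133.6 = 0.555477511 m per revolution
N = H/da_rev = 63822.0000 m / 0.555477511 m = 114895.7405 revolutions
P = 2*pi*sqrt(a^3/mu) = 5750.7582 s
lifetime = N*P = 114895.7405 * 5750.7582 = 6.6073762e+08 s = 7647.4261 days
years = 7647.4261 / 365.25 = 20.9375 years

20.9375 years


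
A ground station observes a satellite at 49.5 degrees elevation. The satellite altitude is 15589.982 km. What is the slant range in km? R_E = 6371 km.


h = 15589.982 km, el = 49.5 deg
d = -R_E*sin(el) + sqrt((R_E*sin(el))^2 + 2*R_E*h + h^2)
d = -6371.0000*sin(0.863938) + sqrt((6371.0000*0.760406)^2 + 2*6371.0000*15589.982 + 15589.982^2)
d = 16723.1312 km

16723.1312 km


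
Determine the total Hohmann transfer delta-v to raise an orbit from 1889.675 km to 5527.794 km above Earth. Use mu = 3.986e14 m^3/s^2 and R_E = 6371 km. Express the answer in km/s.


r1 = 8260.6750 km = 8.260675e+06 m
r2 = 11898.7940 km = 1.1898794e+07 m
dv1 = sqrt(mu/r1)*(sqrt(2*r2/(r1+r2)) - 1) = 600.8164 m/s
dv2 = sqrt(mu/r2)*(1 - sqrt(2*r1/(r1+r2))) = 548.2215 m/s
total dv = |dv1| + |dv2| = 600.8164 + 548.2215 = 1149.0378 m/s = 1.1490 km/s

1.1490 km/s


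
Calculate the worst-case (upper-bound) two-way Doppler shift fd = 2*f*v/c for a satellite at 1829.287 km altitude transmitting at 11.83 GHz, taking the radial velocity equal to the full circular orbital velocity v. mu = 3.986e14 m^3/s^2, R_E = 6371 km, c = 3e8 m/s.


r = 8.200287e+06 m
v = sqrt(mu/r) = 6971.9477 m/s (worst-case radial velocity)
f = 11.83 GHz = 1.183e+10 Hz
fd = 2*f*v/c = 2*1.183e+10*6971.9477/3.0e+08
fd = 549854.2757 Hz

549854.2757 Hz


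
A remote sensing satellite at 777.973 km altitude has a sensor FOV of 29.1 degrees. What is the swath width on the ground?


FOV = 29.1 deg = 0.5078908 rad
swath = 2 * alt * tan(FOV/2) = 2 * 777.973 * tan(0.2539454)
swath = 2 * 777.973 * 0.2595488
swath = 403.8440 km

403.8440 km


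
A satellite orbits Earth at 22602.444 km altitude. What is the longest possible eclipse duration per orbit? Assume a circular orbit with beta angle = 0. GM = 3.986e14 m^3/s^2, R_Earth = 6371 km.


r = 28973.4440 km
T = 818.0129 min
Eclipse fraction = arcsin(R_E/r)/pi = arcsin(6371.0000/28973.4440)/pi
= arcsin(0.219891)/pi = 0.07057018
Eclipse duration = 0.07057018 * 818.0129 = 57.7273 min

57.7273 minutes


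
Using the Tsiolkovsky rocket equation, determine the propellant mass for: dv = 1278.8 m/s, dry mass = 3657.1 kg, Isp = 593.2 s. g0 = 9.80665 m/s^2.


ve = Isp * g0 = 593.2 * 9.80665 = 5817.304780 m/s
mass ratio = exp(dv/ve) = exp(1278.8/5817.304780) = 1.24586104
m_prop = m_dry * (mr - 1) = 3657.1 * (1.24586104 - 1)
m_prop = 899.1384 kg

899.1384 kg


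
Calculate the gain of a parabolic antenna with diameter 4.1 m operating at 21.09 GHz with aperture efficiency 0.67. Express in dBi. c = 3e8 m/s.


lambda = c/f = 3e8 / 2.109e+10 = 0.01422475 m
G = eta*(pi*D/lambda)^2 = 0.67*(pi*4.1/0.01422475)^2
G = 549354.7849 (linear)
G = 10*log10(549354.7849) = 57.3985 dBi

57.3985 dBi


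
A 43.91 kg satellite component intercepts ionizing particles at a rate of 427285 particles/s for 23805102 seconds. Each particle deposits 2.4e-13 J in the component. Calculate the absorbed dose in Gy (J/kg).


Total energy deposited = rate * time * E_per
  = 427285 * 23805102 * 2.4e-13 = 2.4412 J
Dose = E_total / mass = 2.4412 / 43.91
Dose = 0.05559497 Gy

0.0556 Gy


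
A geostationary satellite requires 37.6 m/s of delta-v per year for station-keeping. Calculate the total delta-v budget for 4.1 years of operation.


dV = rate * years = 37.6 * 4.1
dV = 154.1600 m/s

154.1600 m/s


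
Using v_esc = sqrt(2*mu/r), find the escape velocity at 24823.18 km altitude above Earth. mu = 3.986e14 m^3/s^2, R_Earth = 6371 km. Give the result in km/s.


r = 6371.0 + 24823.18 = 31194.1800 km = 3.119418e+07 m
v_esc = sqrt(2*mu/r) = sqrt(2*3.986e14 / 3.119418e+07)
v_esc = 5055.2991 m/s = 5.0553 km/s

5.0553 km/s


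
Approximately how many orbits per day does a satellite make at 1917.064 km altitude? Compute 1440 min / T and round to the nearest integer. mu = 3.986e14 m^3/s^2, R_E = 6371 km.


r = 8.288064e+06 m
T = 2*pi*sqrt(r^3/mu) = 7509.1515 s = 125.1525 min
revs/day = 1440 / 125.1525 = 11.5060
Rounded: 12 revolutions per day

12 revolutions per day


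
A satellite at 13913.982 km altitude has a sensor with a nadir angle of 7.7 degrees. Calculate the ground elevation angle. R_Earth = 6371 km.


r = R_E + alt = 20284.9820 km
Law of sines in the satellite / Earth-center / ground-point triangle:
  sin(nadir)/R_E = sin(90 + el)/r  =>  cos(el) = (r/R_E)*sin(nadir)
cos(el) = (20284.9820 / 6371.0000) * sin(7.7 deg) = 0.4266061
el = arccos(0.4266061) = 64.7476 deg
(Earth-central angle = 90 - nadir - el = 17.5524 deg)

64.7476 degrees


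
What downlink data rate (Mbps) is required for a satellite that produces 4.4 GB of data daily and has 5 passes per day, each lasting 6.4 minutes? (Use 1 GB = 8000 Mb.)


total contact time = 5 * 6.4 * 60 = 1920.0000 s
data = 4.4 GB = 35200.0000 Mb
rate = 35200.0000 / 1920.0000 = 18.3333 Mbps

18.3333 Mbps


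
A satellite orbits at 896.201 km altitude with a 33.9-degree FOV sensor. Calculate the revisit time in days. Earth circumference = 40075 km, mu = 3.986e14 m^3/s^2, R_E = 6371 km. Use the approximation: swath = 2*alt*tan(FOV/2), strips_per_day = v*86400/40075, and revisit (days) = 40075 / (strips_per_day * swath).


swath = 2*896.201*tan(0.2958333) = 546.2824 km
v = sqrt(mu/r) = 7406.0231 m/s = 7.4060 km/s
strips/day = v*86400/40075 = 7.4060*86400/40075 = 15.9671
coverage/day = strips * swath = 15.9671 * 546.2824 = 8722.5297 km
revisit = 40075 / 8722.5297 = 4.5944 days

4.5944 days


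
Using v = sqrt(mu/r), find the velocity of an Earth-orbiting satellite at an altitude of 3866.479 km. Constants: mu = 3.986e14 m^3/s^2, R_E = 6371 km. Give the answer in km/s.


r = R_E + alt = 6371.0 + 3866.479 = 10237.4790 km = 1.0237479e+07 m
v = sqrt(mu/r) = sqrt(3.986e14 / 1.0237479e+07) = 6239.8211 m/s = 6.2398 km/s

6.2398 km/s


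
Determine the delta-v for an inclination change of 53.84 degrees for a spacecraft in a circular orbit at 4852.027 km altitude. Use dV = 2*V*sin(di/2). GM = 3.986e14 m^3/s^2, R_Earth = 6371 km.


r = 11223.0270 km = 1.1223027e+07 m
V = sqrt(mu/r) = 5959.5524 m/s
di = 53.84 deg = 0.9396853 rad
dV = 2*V*sin(di/2) = 2*5959.5524*sin(0.4698426)
dV = 5396.3268 m/s = 5.3963 km/s

5.3963 km/s


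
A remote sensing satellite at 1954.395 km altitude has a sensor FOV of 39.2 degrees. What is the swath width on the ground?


FOV = 39.2 deg = 0.6841691 rad
swath = 2 * alt * tan(FOV/2) = 2 * 1954.395 * tan(0.3420845)
swath = 2 * 1954.395 * 0.356084
swath = 1391.8575 km

1391.8575 km


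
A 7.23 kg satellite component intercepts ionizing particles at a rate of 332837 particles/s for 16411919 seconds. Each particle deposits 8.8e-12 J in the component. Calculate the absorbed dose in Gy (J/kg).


Total energy deposited = rate * time * E_per
  = 332837 * 16411919 * 8.8e-12 = 48.0699 J
Dose = E_total / mass = 48.0699 / 7.23
Dose = 6.6487 Gy

6.6487 Gy


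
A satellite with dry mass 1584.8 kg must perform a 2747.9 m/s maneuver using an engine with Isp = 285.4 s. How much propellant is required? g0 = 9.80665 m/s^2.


ve = Isp * g0 = 285.4 * 9.80665 = 2798.817910 m/s
mass ratio = exp(dv/ve) = exp(2747.9/2798.817910) = 2.66927621
m_prop = m_dry * (mr - 1) = 1584.8 * (2.66927621 - 1)
m_prop = 2645.4689 kg

2645.4689 kg


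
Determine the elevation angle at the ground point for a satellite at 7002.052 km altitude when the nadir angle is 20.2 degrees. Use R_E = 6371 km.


r = R_E + alt = 13373.0520 km
Law of sines in the satellite / Earth-center / ground-point triangle:
  sin(nadir)/R_E = sin(90 + el)/r  =>  cos(el) = (r/R_E)*sin(nadir)
cos(el) = (13373.0520 / 6371.0000) * sin(20.2 deg) = 0.7247984
el = arccos(0.7247984) = 43.5479 deg
(Earth-central angle = 90 - nadir - el = 26.2521 deg)

43.5479 degrees


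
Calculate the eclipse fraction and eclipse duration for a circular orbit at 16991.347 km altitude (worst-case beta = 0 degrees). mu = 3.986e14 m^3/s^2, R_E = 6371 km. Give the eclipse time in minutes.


r = 23362.3470 km
T = 592.2904 min
Eclipse fraction = arcsin(R_E/r)/pi = arcsin(6371.0000/23362.3470)/pi
= arcsin(0.2727038)/pi = 0.08791789
Eclipse duration = 0.08791789 * 592.2904 = 52.0729 min

52.0729 minutes


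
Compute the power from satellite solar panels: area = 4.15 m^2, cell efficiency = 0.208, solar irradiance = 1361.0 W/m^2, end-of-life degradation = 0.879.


P = area * eta * S * degradation
P = 4.15 * 0.208 * 1361.0 * 0.879
P = 1032.6626 W

1032.6626 W


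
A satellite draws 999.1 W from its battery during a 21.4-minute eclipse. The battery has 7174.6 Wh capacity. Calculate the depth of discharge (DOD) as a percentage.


E_used = P * t / 60 = 999.1 * 21.4 / 60 = 356.3457 Wh
DOD = E_used / E_total * 100 = 356.3457 / 7174.6 * 100
DOD = 4.9668 %

4.9668 %


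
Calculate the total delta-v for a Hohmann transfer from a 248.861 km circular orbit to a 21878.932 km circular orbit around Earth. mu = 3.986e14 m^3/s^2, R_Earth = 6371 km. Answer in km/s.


r1 = 6619.8610 km = 6.619861e+06 m
r2 = 28249.9320 km = 2.8249932e+07 m
dv1 = sqrt(mu/r1)*(sqrt(2*r2/(r1+r2)) - 1) = 2117.7262 m/s
dv2 = sqrt(mu/r2)*(1 - sqrt(2*r1/(r1+r2))) = 1441.7039 m/s
total dv = |dv1| + |dv2| = 2117.7262 + 1441.7039 = 3559.4301 m/s = 3.5594 km/s

3.5594 km/s


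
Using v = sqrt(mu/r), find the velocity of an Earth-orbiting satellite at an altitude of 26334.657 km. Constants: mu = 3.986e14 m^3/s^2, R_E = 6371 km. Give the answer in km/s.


r = R_E + alt = 6371.0 + 26334.657 = 32705.6570 km = 3.2705657e+07 m
v = sqrt(mu/r) = sqrt(3.986e14 / 3.2705657e+07) = 3491.0592 m/s = 3.4911 km/s

3.4911 km/s


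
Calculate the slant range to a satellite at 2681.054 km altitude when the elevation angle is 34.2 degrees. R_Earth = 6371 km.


h = 2681.054 km, el = 34.2 deg
d = -R_E*sin(el) + sqrt((R_E*sin(el))^2 + 2*R_E*h + h^2)
d = -6371.0000*sin(0.5969026) + sqrt((6371.0000*0.5620834)^2 + 2*6371.0000*2681.054 + 2681.054^2)
d = 3779.2548 km

3779.2548 km


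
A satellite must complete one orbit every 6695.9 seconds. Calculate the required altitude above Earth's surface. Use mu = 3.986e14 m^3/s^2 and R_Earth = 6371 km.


T = 6695.9 s
r = (mu*T^2/(4*pi^2))^(1/3) = (3.986e14 * 6695.9^2 / (4*pi^2))^(1/3)
r = 7.6783015e+06 m = 7678.3015 km
alt = r - R_E = 7678.3015 - 6371 = 1307.3015 km

1307.3015 km


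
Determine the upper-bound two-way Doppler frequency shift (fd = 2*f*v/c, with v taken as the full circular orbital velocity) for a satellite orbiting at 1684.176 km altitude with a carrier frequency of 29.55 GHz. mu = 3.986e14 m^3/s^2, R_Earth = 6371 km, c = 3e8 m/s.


r = 8.055176e+06 m
v = sqrt(mu/r) = 7034.4659 m/s (worst-case radial velocity)
f = 29.55 GHz = 2.955e+10 Hz
fd = 2*f*v/c = 2*2.955e+10*7034.4659/3.0e+08
fd = 1.3857898e+06 Hz

1.3858e+06 Hz


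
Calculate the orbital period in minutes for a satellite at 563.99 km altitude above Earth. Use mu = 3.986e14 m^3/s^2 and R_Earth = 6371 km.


r = 6934.9900 km = 6.93499e+06 m
T = 2*pi*sqrt(r^3/mu) = 2*pi*sqrt(3.3353201e+20 / 3.986e14)
T = 5747.5132 s = 95.7919 min

95.7919 minutes


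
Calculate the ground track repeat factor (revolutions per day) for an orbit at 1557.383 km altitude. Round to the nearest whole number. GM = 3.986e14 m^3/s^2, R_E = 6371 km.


r = 7.928383e+06 m
T = 2*pi*sqrt(r^3/mu) = 7025.6766 s = 117.0946 min
revs/day = 1440 / 117.0946 = 12.2977
Rounded: 12 revolutions per day

12 revolutions per day


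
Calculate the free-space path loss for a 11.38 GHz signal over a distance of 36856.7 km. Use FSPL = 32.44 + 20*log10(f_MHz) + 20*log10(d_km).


f = 11.38 GHz = 11380.0000 MHz
d = 36856.7 km
FSPL = 32.44 + 20*log10(11380.0000) + 20*log10(36856.7)
FSPL = 32.44 + 81.1228 + 91.3303
FSPL = 204.8932 dB

204.8932 dB


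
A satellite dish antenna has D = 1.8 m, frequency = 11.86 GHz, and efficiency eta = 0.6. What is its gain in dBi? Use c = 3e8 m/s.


lambda = c/f = 3e8 / 1.186e+10 = 0.02529511 m
G = eta*(pi*D/lambda)^2 = 0.6*(pi*1.8/0.02529511)^2
G = 29986.2995 (linear)
G = 10*log10(29986.2995) = 44.7692 dBi

44.7692 dBi


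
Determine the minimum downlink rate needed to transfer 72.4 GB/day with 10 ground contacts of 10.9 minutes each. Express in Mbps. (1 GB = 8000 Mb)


total contact time = 10 * 10.9 * 60 = 6540.0000 s
data = 72.4 GB = 579200.0000 Mb
rate = 579200.0000 / 6540.0000 = 88.5627 Mbps

88.5627 Mbps


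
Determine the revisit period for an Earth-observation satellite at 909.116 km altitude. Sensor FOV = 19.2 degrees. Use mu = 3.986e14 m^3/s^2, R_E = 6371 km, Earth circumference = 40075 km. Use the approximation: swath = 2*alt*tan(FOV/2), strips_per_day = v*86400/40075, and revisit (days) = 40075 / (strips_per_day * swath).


swath = 2*909.116*tan(0.1675516) = 307.5309 km
v = sqrt(mu/r) = 7399.4510 m/s = 7.3995 km/s
strips/day = v*86400/40075 = 7.3995*86400/40075 = 15.9529
coverage/day = strips * swath = 15.9529 * 307.5309 = 4906.0108 km
revisit = 40075 / 4906.0108 = 8.1686 days

8.1686 days


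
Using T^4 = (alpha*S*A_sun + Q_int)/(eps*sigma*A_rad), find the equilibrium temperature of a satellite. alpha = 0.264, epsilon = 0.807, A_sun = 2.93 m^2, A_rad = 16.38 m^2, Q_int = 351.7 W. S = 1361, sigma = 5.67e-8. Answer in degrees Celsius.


Numerator = alpha*S*A_sun + Q_int = 0.264*1361*2.93 + 351.7 = 1404.4607 W
Denominator = eps*sigma*A_rad = 0.807*5.67e-8*16.38 = 7.4949802e-07 W/K^4
T^4 = 1.8738685e+09 K^4
T = 208.0582 K = -65.0918 C

-65.0918 degrees Celsius


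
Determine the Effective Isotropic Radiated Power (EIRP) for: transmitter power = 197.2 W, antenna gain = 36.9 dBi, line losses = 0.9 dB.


Pt = 197.2 W = 22.9491 dBW
EIRP = Pt_dBW + Gt - losses = 22.9491 + 36.9 - 0.9 = 58.9491 dBW

58.9491 dBW


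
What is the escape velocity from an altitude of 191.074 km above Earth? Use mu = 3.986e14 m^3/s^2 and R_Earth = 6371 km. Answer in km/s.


r = 6371.0 + 191.074 = 6562.0740 km = 6.562074e+06 m
v_esc = sqrt(2*mu/r) = sqrt(2*3.986e14 / 6.562074e+06)
v_esc = 11022.0679 m/s = 11.0221 km/s

11.0221 km/s


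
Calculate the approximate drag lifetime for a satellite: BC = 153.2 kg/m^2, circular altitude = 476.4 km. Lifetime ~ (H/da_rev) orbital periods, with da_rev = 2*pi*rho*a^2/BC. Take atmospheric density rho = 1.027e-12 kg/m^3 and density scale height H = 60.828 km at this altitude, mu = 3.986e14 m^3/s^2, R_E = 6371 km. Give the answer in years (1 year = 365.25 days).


a = R_E + alt = 6847.4000 km = 6.8474e+06 m
da_rev = 2*pi*rho*a^2/BC = 2*pi*1.027e-12*(6.8474e+06)^2/153.2 = 1.974890 m per revolution
N = H/da_rev = 60828.0000 m / 1.974890 m = 30800.7005 revolutions
P = 2*pi*sqrt(a^3/mu) = 5638.9698 s
lifetime = N*P = 30800.7005 * 5638.9698 = 1.7368422e+08 s = 2010.2340 days
years = 2010.2340 / 365.25 = 5.5037 years

5.5037 years


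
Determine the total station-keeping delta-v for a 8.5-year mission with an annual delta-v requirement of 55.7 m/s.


dV = rate * years = 55.7 * 8.5
dV = 473.4500 m/s

473.4500 m/s


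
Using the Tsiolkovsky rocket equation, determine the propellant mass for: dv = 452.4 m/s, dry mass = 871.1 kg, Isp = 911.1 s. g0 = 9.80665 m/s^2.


ve = Isp * g0 = 911.1 * 9.80665 = 8934.838815 m/s
mass ratio = exp(dv/ve) = exp(452.4/8934.838815) = 1.05193703
m_prop = m_dry * (mr - 1) = 871.1 * (1.05193703 - 1)
m_prop = 45.2423 kg

45.2423 kg


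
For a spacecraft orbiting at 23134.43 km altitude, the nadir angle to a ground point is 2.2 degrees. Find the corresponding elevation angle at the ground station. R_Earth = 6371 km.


r = R_E + alt = 29505.4300 km
Law of sines in the satellite / Earth-center / ground-point triangle:
  sin(nadir)/R_E = sin(90 + el)/r  =>  cos(el) = (r/R_E)*sin(nadir)
cos(el) = (29505.4300 / 6371.0000) * sin(2.2 deg) = 0.177782
el = arccos(0.177782) = 79.7594 deg
(Earth-central angle = 90 - nadir - el = 8.0406 deg)

79.7594 degrees


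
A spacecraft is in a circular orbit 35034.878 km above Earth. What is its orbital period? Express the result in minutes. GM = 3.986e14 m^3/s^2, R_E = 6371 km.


r = 41405.8780 km = 4.1405878e+07 m
T = 2*pi*sqrt(r^3/mu) = 2*pi*sqrt(7.0988172e+22 / 3.986e14)
T = 83850.2223 s = 1397.5037 min

1397.5037 minutes


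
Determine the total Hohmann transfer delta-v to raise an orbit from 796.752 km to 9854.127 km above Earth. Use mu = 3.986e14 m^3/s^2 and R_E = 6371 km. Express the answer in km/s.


r1 = 7167.7520 km = 7.167752e+06 m
r2 = 16225.1270 km = 1.6225127e+07 m
dv1 = sqrt(mu/r1)*(sqrt(2*r2/(r1+r2)) - 1) = 1325.8066 m/s
dv2 = sqrt(mu/r2)*(1 - sqrt(2*r1/(r1+r2))) = 1076.4270 m/s
total dv = |dv1| + |dv2| = 1325.8066 + 1076.4270 = 2402.2336 m/s = 2.4022 km/s

2.4022 km/s


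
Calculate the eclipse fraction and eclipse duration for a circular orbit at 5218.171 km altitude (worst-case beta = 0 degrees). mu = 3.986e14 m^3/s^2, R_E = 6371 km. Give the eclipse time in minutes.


r = 11589.1710 km
T = 206.9372 min
Eclipse fraction = arcsin(R_E/r)/pi = arcsin(6371.0000/11589.1710)/pi
= arcsin(0.5497373)/pi = 0.1852722
Eclipse duration = 0.1852722 * 206.9372 = 38.3397 min

38.3397 minutes


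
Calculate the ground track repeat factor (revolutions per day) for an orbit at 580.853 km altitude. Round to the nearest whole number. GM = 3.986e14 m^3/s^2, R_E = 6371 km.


r = 6.951853e+06 m
T = 2*pi*sqrt(r^3/mu) = 5768.4893 s = 96.1415 min
revs/day = 1440 / 96.1415 = 14.9779
Rounded: 15 revolutions per day

15 revolutions per day


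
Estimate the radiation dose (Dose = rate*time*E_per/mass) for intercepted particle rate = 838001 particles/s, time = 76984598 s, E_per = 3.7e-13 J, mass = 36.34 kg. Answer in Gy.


Total energy deposited = rate * time * E_per
  = 838001 * 76984598 * 3.7e-13 = 23.8699 J
Dose = E_total / mass = 23.8699 / 36.34
Dose = 0.6568485 Gy

0.6568 Gy


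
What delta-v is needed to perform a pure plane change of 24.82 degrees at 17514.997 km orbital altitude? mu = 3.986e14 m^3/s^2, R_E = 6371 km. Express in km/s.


r = 23885.9970 km = 2.3885997e+07 m
V = sqrt(mu/r) = 4085.0461 m/s
di = 24.82 deg = 0.4331907 rad
dV = 2*V*sin(di/2) = 2*4085.0461*sin(0.2165954)
dV = 1755.8001 m/s = 1.7558 km/s

1.7558 km/s


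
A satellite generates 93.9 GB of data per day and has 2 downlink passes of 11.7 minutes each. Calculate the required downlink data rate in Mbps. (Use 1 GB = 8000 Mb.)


total contact time = 2 * 11.7 * 60 = 1404.0000 s
data = 93.9 GB = 751200.0000 Mb
rate = 751200.0000 / 1404.0000 = 535.0427 Mbps

535.0427 Mbps


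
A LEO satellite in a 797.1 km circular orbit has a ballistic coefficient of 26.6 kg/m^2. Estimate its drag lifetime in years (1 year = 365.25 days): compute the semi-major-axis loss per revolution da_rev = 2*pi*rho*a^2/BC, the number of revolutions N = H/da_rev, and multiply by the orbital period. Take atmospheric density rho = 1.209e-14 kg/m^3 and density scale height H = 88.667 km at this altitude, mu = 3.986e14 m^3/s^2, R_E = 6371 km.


a = R_E + alt = 7168.1000 km = 7.1681e+06 m
da_rev = 2*pi*rho*a^2/BC = 2*pi*1.209e-14*(7.1681e+06)^2/26.6 = 0.146734637 m per revolution
N = H/da_rev = 88667.0000 m / 0.146734637 m = 604267.6871 revolutions
P = 2*pi*sqrt(a^3/mu) = 6039.7269 s
lifetime = N*P = 604267.6871 * 6039.7269 = 3.6496118e+09 s = 42240.8776 days
years = 42240.8776 / 365.25 = 115.6492 years

115.6492 years


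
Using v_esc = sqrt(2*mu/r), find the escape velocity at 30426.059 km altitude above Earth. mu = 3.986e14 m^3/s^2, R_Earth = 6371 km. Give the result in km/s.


r = 6371.0 + 30426.059 = 36797.0590 km = 3.6797059e+07 m
v_esc = sqrt(2*mu/r) = sqrt(2*3.986e14 / 3.6797059e+07)
v_esc = 4654.5435 m/s = 4.6545 km/s

4.6545 km/s


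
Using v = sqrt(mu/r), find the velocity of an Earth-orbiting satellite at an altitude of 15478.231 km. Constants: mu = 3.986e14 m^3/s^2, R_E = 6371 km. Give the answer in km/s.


r = R_E + alt = 6371.0 + 15478.231 = 21849.2310 km = 2.1849231e+07 m
v = sqrt(mu/r) = sqrt(3.986e14 / 2.1849231e+07) = 4271.2065 m/s = 4.2712 km/s

4.2712 km/s


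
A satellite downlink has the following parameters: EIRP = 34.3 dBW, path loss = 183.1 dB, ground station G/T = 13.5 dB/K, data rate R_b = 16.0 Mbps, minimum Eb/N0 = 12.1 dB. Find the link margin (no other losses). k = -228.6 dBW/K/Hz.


C/N0 = EIRP - FSPL + G/T - k = 34.3 - 183.1 + 13.5 - (-228.6)
C/N0 = 93.3000 dB-Hz
R_b = 16.0 Mbps = 1.6e+07 bps -> 10*log10(R_b) = 72.0412 dB-Hz
Eb/N0 = C/N0 - 10*log10(R_b) = 93.3000 - 72.0412 = 21.2588 dB
Margin = Eb/N0 - Eb/N0_req = 21.2588 - 12.1 = 9.1588 dB (link closes)

9.1588 dB


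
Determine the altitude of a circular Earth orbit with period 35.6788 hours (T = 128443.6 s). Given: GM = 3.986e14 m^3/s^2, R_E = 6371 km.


T = 128443.6 s
r = (mu*T^2/(4*pi^2))^(1/3) = (3.986e14 * 128443.6^2 / (4*pi^2))^(1/3)
r = 5.502172e+07 m = 55021.7204 km
alt = r - R_E = 55021.7204 - 6371 = 48650.7204 km

48650.7204 km


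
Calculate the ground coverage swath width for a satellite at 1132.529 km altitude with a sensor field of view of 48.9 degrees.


FOV = 48.9 deg = 0.853466 rad
swath = 2 * alt * tan(FOV/2) = 2 * 1132.529 * tan(0.426733)
swath = 2 * 1132.529 * 0.4546728
swath = 1029.8602 km

1029.8602 km
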